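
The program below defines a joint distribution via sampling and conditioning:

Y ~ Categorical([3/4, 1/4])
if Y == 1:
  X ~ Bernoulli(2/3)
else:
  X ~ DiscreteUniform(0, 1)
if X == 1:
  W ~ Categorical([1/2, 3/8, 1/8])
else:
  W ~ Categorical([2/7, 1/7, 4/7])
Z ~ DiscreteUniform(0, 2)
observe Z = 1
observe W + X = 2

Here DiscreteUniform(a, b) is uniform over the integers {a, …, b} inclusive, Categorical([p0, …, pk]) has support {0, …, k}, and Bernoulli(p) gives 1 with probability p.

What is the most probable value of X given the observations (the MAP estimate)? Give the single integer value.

argmax_v P(X = v | obs) = 0

Enumerate traces; 4 have nonzero weight after conditioning:
  (Y=0, X=0, W=2, Z=1) weight 1/14
  (Y=0, X=1, W=1, Z=1) weight 3/64
  (Y=1, X=0, W=2, Z=1) weight 1/63
  (Y=1, X=1, W=1, Z=1) weight 1/48
Group by X:
  weight(X=0) = 11/126
  weight(X=1) = 13/192
Total weight = 11/126 + 13/192 = 625/4032
P(X=0 | obs) = 11/126 / 625/4032 = 352/625
P(X=1 | obs) = 13/192 / 625/4032 = 273/625
argmax = 0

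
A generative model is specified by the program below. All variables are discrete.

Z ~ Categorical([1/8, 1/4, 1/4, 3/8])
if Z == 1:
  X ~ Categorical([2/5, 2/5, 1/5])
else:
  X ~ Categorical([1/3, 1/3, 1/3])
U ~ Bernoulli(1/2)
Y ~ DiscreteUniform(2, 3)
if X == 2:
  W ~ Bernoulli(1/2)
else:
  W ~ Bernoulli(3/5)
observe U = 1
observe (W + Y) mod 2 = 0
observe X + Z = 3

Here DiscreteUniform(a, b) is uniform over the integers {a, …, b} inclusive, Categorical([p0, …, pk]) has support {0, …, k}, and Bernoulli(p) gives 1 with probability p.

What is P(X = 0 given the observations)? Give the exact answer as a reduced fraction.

P(X = 0 | obs) = 15/31

Enumerate traces; 6 have nonzero weight after conditioning:
  (Z=1, X=2, U=1, Y=2, W=0) weight 1/160
  (Z=1, X=2, U=1, Y=3, W=1) weight 1/160
  (Z=2, X=1, U=1, Y=2, W=0) weight 1/120
  (Z=2, X=1, U=1, Y=3, W=1) weight 1/80
  (Z=3, X=0, U=1, Y=2, W=0) weight 1/80
  (Z=3, X=0, U=1, Y=3, W=1) weight 3/160
Group by X:
  weight(X=0) = 1/32
  weight(X=1) = 1/48
  weight(X=2) = 1/80
Total weight = 1/32 + 1/48 + 1/80 = 31/480
P(X=0 | obs) = 1/32 / 31/480 = 15/31
P(X=1 | obs) = 1/48 / 31/480 = 10/31
P(X=2 | obs) = 1/80 / 31/480 = 6/31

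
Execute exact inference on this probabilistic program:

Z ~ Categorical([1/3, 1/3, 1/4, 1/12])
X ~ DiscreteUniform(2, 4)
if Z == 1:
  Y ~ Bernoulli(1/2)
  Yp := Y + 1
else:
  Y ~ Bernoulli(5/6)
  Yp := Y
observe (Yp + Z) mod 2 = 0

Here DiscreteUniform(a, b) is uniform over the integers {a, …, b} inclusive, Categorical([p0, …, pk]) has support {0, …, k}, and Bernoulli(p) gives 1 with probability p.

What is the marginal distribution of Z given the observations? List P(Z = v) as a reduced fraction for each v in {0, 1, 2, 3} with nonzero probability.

Enumerate traces; 12 have nonzero weight after conditioning:
  (Z=0, X=2, Y=0) weight 1/54
  (Z=0, X=3, Y=0) weight 1/54
  (Z=0, X=4, Y=0) weight 1/54
  (Z=1, X=2, Y=0) weight 1/18
  (Z=1, X=3, Y=0) weight 1/18
  (Z=1, X=4, Y=0) weight 1/18
  (Z=2, X=2, Y=0) weight 1/72
  (Z=2, X=3, Y=0) weight 1/72
  (Z=3, X=2, Y=1) weight 5/216
  … 3 more
Group by Z:
  weight(Z=0) = 1/18
  weight(Z=1) = 1/6
  weight(Z=2) = 1/24
  weight(Z=3) = 5/72
Total weight = 1/18 + 1/6 + 1/24 + 5/72 = 1/3
P(Z=0 | obs) = 1/18 / 1/3 = 1/6
P(Z=1 | obs) = 1/6 / 1/3 = 1/2
P(Z=2 | obs) = 1/24 / 1/3 = 1/8
P(Z=3 | obs) = 5/72 / 1/3 = 5/24

P(Z=0) = 1/6, P(Z=1) = 1/2, P(Z=2) = 1/8, P(Z=3) = 5/24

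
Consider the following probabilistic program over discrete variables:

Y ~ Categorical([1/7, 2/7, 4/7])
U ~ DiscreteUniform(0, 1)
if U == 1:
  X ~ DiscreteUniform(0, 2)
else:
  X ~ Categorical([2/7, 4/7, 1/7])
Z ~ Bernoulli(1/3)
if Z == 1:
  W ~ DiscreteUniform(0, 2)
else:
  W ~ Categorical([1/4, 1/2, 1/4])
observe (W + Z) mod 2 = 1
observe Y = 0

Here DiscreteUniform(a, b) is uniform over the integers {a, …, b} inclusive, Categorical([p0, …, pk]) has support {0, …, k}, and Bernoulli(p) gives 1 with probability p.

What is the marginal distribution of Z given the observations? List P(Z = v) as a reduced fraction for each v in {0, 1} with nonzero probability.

Enumerate traces; 18 have nonzero weight after conditioning:
  (Y=0, U=0, X=0, Z=0, W=1) weight 1/147
  (Y=0, U=0, X=0, Z=1, W=0) weight 1/441
  (Y=0, U=0, X=0, Z=1, W=2) weight 1/441
  (Y=0, U=0, X=1, Z=0, W=1) weight 2/147
  (Y=0, U=0, X=1, Z=1, W=0) weight 2/441
  (Y=0, U=0, X=1, Z=1, W=2) weight 2/441
  (Y=0, U=0, X=2, Z=0, W=1) weight 1/294
  (Y=0, U=0, X=2, Z=1, W=0) weight 1/882
  … 10 more
Group by Z:
  weight(Z=0) = 1/21
  weight(Z=1) = 2/63
Total weight = 1/21 + 2/63 = 5/63
P(Z=0 | obs) = 1/21 / 5/63 = 3/5
P(Z=1 | obs) = 2/63 / 5/63 = 2/5

P(Z=0) = 3/5, P(Z=1) = 2/5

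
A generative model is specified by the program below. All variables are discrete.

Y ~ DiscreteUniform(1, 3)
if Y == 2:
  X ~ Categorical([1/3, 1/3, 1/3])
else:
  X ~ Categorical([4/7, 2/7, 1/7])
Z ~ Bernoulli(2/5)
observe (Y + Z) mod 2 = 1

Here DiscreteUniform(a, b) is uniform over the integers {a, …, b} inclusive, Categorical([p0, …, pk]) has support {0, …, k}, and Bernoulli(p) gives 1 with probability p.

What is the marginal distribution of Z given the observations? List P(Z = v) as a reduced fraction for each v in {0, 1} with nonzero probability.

P(Z=0) = 3/4, P(Z=1) = 1/4

Enumerate traces; 9 have nonzero weight after conditioning:
  (Y=1, X=0, Z=0) weight 4/35
  (Y=1, X=1, Z=0) weight 2/35
  (Y=1, X=2, Z=0) weight 1/35
  (Y=2, X=0, Z=1) weight 2/45
  (Y=2, X=1, Z=1) weight 2/45
  (Y=2, X=2, Z=1) weight 2/45
  (Y=3, X=0, Z=0) weight 4/35
  (Y=3, X=1, Z=0) weight 2/35
  … 1 more
Group by Z:
  weight(Z=0) = 2/5
  weight(Z=1) = 2/15
Total weight = 2/5 + 2/15 = 8/15
P(Z=0 | obs) = 2/5 / 8/15 = 3/4
P(Z=1 | obs) = 2/15 / 8/15 = 1/4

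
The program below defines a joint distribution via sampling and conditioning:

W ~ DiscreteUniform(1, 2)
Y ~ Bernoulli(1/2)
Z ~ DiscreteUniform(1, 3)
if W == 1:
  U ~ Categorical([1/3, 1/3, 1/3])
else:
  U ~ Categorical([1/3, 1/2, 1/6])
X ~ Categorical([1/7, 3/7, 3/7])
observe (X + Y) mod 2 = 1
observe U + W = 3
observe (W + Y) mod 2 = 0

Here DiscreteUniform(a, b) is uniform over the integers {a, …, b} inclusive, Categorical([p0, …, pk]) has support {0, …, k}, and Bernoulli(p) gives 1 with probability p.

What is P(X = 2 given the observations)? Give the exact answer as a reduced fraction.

Enumerate traces; 9 have nonzero weight after conditioning:
  (W=1, Y=1, Z=1, U=2, X=0) weight 1/252
  (W=1, Y=1, Z=1, U=2, X=2) weight 1/84
  (W=1, Y=1, Z=2, U=2, X=0) weight 1/252
  (W=1, Y=1, Z=2, U=2, X=2) weight 1/84
  (W=1, Y=1, Z=3, U=2, X=0) weight 1/252
  (W=1, Y=1, Z=3, U=2, X=2) weight 1/84
  (W=2, Y=0, Z=1, U=1, X=1) weight 1/56
  (W=2, Y=0, Z=2, U=1, X=1) weight 1/56
  … 1 more
Group by X:
  weight(X=0) = 1/84
  weight(X=1) = 3/56
  weight(X=2) = 1/28
Total weight = 1/84 + 3/56 + 1/28 = 17/168
P(X=0 | obs) = 1/84 / 17/168 = 2/17
P(X=1 | obs) = 3/56 / 17/168 = 9/17
P(X=2 | obs) = 1/28 / 17/168 = 6/17

P(X = 2 | obs) = 6/17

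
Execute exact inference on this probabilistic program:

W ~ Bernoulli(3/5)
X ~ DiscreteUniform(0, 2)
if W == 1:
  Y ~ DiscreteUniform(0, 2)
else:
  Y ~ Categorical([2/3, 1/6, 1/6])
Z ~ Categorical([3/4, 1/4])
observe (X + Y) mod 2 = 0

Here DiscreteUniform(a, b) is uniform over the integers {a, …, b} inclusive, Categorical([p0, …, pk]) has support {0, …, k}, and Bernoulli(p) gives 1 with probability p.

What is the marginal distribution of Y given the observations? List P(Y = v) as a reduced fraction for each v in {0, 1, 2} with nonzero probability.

P(Y=0) = 7/13, P(Y=1) = 2/13, P(Y=2) = 4/13

Enumerate traces; 20 have nonzero weight after conditioning:
  (W=0, X=0, Y=0, Z=0) weight 1/15
  (W=0, X=0, Y=0, Z=1) weight 1/45
  (W=0, X=0, Y=2, Z=0) weight 1/60
  (W=0, X=0, Y=2, Z=1) weight 1/180
  (W=0, X=1, Y=1, Z=0) weight 1/60
  (W=0, X=1, Y=1, Z=1) weight 1/180
  (W=0, X=2, Y=0, Z=0) weight 1/15
  (W=0, X=2, Y=0, Z=1) weight 1/45
  … 12 more
Group by Y:
  weight(Y=0) = 14/45
  weight(Y=1) = 4/45
  weight(Y=2) = 8/45
Total weight = 14/45 + 4/45 + 8/45 = 26/45
P(Y=0 | obs) = 14/45 / 26/45 = 7/13
P(Y=1 | obs) = 4/45 / 26/45 = 2/13
P(Y=2 | obs) = 8/45 / 26/45 = 4/13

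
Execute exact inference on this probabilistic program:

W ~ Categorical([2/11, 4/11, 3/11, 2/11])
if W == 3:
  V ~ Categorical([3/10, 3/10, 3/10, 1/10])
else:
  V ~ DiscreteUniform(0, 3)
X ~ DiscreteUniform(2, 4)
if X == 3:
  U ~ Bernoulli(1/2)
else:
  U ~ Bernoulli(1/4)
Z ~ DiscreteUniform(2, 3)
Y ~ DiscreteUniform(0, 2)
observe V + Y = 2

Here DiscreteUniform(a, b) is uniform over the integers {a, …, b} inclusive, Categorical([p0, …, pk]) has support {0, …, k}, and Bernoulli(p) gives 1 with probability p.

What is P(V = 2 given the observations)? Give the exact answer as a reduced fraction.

Enumerate traces; 144 have nonzero weight after conditioning:
  (W=0, V=0, X=2, U=0, Z=2, Y=2) weight 1/528
  (W=0, V=0, X=2, U=0, Z=3, Y=2) weight 1/528
  (W=0, V=0, X=2, U=1, Z=2, Y=2) weight 1/1584
  (W=0, V=0, X=2, U=1, Z=3, Y=2) weight 1/1584
  (W=0, V=0, X=3, U=0, Z=2, Y=2) weight 1/792
  (W=0, V=0, X=3, U=0, Z=3, Y=2) weight 1/792
  (W=0, V=0, X=3, U=1, Z=2, Y=2) weight 1/792
  (W=0, V=0, X=3, U=1, Z=3, Y=2) weight 1/792
  (W=0, V=1, X=2, U=0, Z=2, Y=1) weight 1/528
  (W=0, V=2, X=2, U=0, Z=2, Y=0) weight 1/528
  … 134 more
Group by V:
  weight(V=0) = 19/220
  weight(V=1) = 19/220
  weight(V=2) = 19/220
Total weight = 19/220 + 19/220 + 19/220 = 57/220
P(V=0 | obs) = 19/220 / 57/220 = 1/3
P(V=1 | obs) = 19/220 / 57/220 = 1/3
P(V=2 | obs) = 19/220 / 57/220 = 1/3

P(V = 2 | obs) = 1/3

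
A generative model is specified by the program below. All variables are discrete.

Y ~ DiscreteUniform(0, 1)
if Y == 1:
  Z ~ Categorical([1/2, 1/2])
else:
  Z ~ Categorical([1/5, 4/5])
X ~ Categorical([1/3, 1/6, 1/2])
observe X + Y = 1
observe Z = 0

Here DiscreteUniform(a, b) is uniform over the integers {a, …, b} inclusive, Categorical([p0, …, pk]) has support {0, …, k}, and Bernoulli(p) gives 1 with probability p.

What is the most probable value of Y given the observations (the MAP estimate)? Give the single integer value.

Enumerate traces; 2 have nonzero weight after conditioning:
  (Y=0, Z=0, X=1) weight 1/60
  (Y=1, Z=0, X=0) weight 1/12
Group by Y:
  weight(Y=0) = 1/60
  weight(Y=1) = 1/12
Total weight = 1/60 + 1/12 = 1/10
P(Y=0 | obs) = 1/60 / 1/10 = 1/6
P(Y=1 | obs) = 1/12 / 1/10 = 5/6
argmax = 1

argmax_v P(Y = v | obs) = 1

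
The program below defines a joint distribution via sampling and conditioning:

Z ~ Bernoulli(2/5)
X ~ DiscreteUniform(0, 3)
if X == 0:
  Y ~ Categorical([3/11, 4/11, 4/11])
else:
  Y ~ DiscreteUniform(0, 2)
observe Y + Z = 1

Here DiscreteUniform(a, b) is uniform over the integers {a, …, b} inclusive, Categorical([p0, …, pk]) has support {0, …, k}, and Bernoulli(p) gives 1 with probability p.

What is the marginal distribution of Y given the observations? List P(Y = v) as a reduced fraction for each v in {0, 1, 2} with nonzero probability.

P(Y=0) = 28/73, P(Y=1) = 45/73

Enumerate traces; 8 have nonzero weight after conditioning:
  (Z=0, X=0, Y=1) weight 3/55
  (Z=0, X=1, Y=1) weight 1/20
  (Z=0, X=2, Y=1) weight 1/20
  (Z=0, X=3, Y=1) weight 1/20
  (Z=1, X=0, Y=0) weight 3/110
  (Z=1, X=1, Y=0) weight 1/30
  (Z=1, X=2, Y=0) weight 1/30
  (Z=1, X=3, Y=0) weight 1/30
Group by Y:
  weight(Y=0) = 7/55
  weight(Y=1) = 9/44
Total weight = 7/55 + 9/44 = 73/220
P(Y=0 | obs) = 7/55 / 73/220 = 28/73
P(Y=1 | obs) = 9/44 / 73/220 = 45/73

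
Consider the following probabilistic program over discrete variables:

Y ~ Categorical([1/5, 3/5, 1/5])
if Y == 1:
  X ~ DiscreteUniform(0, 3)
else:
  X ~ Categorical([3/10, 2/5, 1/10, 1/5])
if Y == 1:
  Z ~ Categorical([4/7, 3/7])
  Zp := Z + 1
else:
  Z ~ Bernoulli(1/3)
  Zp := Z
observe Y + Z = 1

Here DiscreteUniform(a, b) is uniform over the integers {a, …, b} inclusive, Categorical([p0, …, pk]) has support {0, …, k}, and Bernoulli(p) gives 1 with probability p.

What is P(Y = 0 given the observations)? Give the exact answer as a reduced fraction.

P(Y = 0 | obs) = 7/43

Enumerate traces; 8 have nonzero weight after conditioning:
  (Y=0, X=0, Z=1) weight 1/50
  (Y=0, X=1, Z=1) weight 2/75
  (Y=0, X=2, Z=1) weight 1/150
  (Y=0, X=3, Z=1) weight 1/75
  (Y=1, X=0, Z=0) weight 3/35
  (Y=1, X=1, Z=0) weight 3/35
  (Y=1, X=2, Z=0) weight 3/35
  (Y=1, X=3, Z=0) weight 3/35
Group by Y:
  weight(Y=0) = 1/15
  weight(Y=1) = 12/35
Total weight = 1/15 + 12/35 = 43/105
P(Y=0 | obs) = 1/15 / 43/105 = 7/43
P(Y=1 | obs) = 12/35 / 43/105 = 36/43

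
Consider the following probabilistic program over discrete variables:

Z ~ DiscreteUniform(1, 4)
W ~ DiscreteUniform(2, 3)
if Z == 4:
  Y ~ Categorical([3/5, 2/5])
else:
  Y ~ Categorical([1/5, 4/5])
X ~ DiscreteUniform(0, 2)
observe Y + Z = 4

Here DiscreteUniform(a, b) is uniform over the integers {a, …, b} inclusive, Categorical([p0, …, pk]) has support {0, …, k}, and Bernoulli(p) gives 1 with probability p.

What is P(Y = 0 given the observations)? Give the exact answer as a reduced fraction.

P(Y = 0 | obs) = 3/7

Enumerate traces; 12 have nonzero weight after conditioning:
  (Z=3, W=2, Y=1, X=0) weight 1/30
  (Z=3, W=2, Y=1, X=1) weight 1/30
  (Z=3, W=2, Y=1, X=2) weight 1/30
  (Z=3, W=3, Y=1, X=0) weight 1/30
  (Z=3, W=3, Y=1, X=1) weight 1/30
  (Z=3, W=3, Y=1, X=2) weight 1/30
  (Z=4, W=2, Y=0, X=0) weight 1/40
  (Z=4, W=2, Y=0, X=1) weight 1/40
  … 4 more
Group by Y:
  weight(Y=0) = 3/20
  weight(Y=1) = 1/5
Total weight = 3/20 + 1/5 = 7/20
P(Y=0 | obs) = 3/20 / 7/20 = 3/7
P(Y=1 | obs) = 1/5 / 7/20 = 4/7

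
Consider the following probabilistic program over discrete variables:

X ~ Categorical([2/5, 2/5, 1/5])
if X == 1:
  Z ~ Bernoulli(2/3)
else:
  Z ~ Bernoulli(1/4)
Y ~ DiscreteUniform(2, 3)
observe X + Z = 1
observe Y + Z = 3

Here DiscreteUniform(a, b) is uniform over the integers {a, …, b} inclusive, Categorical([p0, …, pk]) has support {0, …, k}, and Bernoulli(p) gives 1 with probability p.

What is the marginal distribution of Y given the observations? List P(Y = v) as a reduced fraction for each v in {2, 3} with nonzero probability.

P(Y=2) = 3/7, P(Y=3) = 4/7

Enumerate traces; 2 have nonzero weight after conditioning:
  (X=0, Z=1, Y=2) weight 1/20
  (X=1, Z=0, Y=3) weight 1/15
Group by Y:
  weight(Y=2) = 1/20
  weight(Y=3) = 1/15
Total weight = 1/20 + 1/15 = 7/60
P(Y=2 | obs) = 1/20 / 7/60 = 3/7
P(Y=3 | obs) = 1/15 / 7/60 = 4/7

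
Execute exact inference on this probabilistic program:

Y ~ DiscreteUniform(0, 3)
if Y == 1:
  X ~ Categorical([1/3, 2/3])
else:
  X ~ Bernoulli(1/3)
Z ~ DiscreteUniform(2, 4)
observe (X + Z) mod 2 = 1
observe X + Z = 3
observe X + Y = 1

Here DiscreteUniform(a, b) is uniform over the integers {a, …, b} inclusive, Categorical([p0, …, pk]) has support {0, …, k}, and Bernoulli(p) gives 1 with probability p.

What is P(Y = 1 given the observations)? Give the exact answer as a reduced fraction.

P(Y = 1 | obs) = 1/2

Enumerate traces; 2 have nonzero weight after conditioning:
  (Y=0, X=1, Z=2) weight 1/36
  (Y=1, X=0, Z=3) weight 1/36
Group by Y:
  weight(Y=0) = 1/36
  weight(Y=1) = 1/36
Total weight = 1/36 + 1/36 = 1/18
P(Y=0 | obs) = 1/36 / 1/18 = 1/2
P(Y=1 | obs) = 1/36 / 1/18 = 1/2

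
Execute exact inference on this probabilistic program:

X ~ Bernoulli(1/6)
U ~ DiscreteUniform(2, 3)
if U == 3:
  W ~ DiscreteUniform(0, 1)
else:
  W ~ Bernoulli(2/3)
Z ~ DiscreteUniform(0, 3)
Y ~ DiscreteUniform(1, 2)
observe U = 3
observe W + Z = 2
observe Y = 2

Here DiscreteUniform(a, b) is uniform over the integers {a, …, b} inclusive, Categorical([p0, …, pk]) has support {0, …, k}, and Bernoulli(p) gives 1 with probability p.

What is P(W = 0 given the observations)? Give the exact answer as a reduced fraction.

Enumerate traces; 4 have nonzero weight after conditioning:
  (X=0, U=3, W=0, Z=2, Y=2) weight 5/192
  (X=0, U=3, W=1, Z=1, Y=2) weight 5/192
  (X=1, U=3, W=0, Z=2, Y=2) weight 1/192
  (X=1, U=3, W=1, Z=1, Y=2) weight 1/192
Group by W:
  weight(W=0) = 1/32
  weight(W=1) = 1/32
Total weight = 1/32 + 1/32 = 1/16
P(W=0 | obs) = 1/32 / 1/16 = 1/2
P(W=1 | obs) = 1/32 / 1/16 = 1/2

P(W = 0 | obs) = 1/2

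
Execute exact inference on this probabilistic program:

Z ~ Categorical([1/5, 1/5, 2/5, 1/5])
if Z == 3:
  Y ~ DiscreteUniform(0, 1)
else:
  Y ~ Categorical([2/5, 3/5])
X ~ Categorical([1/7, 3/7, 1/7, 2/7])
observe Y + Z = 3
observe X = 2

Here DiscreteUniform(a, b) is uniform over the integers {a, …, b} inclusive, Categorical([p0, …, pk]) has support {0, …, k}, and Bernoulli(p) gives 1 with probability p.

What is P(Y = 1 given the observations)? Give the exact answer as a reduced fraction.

P(Y = 1 | obs) = 12/17

Enumerate traces; 2 have nonzero weight after conditioning:
  (Z=2, Y=1, X=2) weight 6/175
  (Z=3, Y=0, X=2) weight 1/70
Group by Y:
  weight(Y=0) = 1/70
  weight(Y=1) = 6/175
Total weight = 1/70 + 6/175 = 17/350
P(Y=0 | obs) = 1/70 / 17/350 = 5/17
P(Y=1 | obs) = 6/175 / 17/350 = 12/17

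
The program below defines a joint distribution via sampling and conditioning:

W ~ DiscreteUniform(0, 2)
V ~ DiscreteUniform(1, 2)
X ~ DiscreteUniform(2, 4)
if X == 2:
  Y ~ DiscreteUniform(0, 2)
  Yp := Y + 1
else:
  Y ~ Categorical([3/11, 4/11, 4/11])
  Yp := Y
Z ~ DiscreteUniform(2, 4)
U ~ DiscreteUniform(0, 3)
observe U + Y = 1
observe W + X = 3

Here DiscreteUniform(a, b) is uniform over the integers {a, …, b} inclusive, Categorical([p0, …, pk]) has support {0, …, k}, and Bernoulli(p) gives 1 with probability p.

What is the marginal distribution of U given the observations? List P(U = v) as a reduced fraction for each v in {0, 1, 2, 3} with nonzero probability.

P(U=0) = 23/43, P(U=1) = 20/43

Enumerate traces; 24 have nonzero weight after conditioning:
  (W=0, V=1, X=3, Y=0, Z=2, U=1) weight 1/792
  (W=0, V=1, X=3, Y=0, Z=3, U=1) weight 1/792
  (W=0, V=1, X=3, Y=0, Z=4, U=1) weight 1/792
  (W=0, V=1, X=3, Y=1, Z=2, U=0) weight 1/594
  (W=0, V=1, X=3, Y=1, Z=3, U=0) weight 1/594
  (W=0, V=1, X=3, Y=1, Z=4, U=0) weight 1/594
  (W=0, V=2, X=3, Y=0, Z=2, U=1) weight 1/792
  (W=0, V=2, X=3, Y=0, Z=3, U=1) weight 1/792
  … 16 more
Group by U:
  weight(U=0) = 23/1188
  weight(U=1) = 5/297
Total weight = 23/1188 + 5/297 = 43/1188
P(U=0 | obs) = 23/1188 / 43/1188 = 23/43
P(U=1 | obs) = 5/297 / 43/1188 = 20/43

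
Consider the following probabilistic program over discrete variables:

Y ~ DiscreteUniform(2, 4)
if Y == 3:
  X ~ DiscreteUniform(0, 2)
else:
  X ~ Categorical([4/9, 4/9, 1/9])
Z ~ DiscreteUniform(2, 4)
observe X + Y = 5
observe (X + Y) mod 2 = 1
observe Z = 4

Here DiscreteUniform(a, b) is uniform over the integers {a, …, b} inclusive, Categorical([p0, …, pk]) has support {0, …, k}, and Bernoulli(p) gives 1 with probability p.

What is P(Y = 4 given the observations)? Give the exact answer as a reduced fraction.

P(Y = 4 | obs) = 4/7

Enumerate traces; 2 have nonzero weight after conditioning:
  (Y=3, X=2, Z=4) weight 1/27
  (Y=4, X=1, Z=4) weight 4/81
Group by Y:
  weight(Y=3) = 1/27
  weight(Y=4) = 4/81
Total weight = 1/27 + 4/81 = 7/81
P(Y=3 | obs) = 1/27 / 7/81 = 3/7
P(Y=4 | obs) = 4/81 / 7/81 = 4/7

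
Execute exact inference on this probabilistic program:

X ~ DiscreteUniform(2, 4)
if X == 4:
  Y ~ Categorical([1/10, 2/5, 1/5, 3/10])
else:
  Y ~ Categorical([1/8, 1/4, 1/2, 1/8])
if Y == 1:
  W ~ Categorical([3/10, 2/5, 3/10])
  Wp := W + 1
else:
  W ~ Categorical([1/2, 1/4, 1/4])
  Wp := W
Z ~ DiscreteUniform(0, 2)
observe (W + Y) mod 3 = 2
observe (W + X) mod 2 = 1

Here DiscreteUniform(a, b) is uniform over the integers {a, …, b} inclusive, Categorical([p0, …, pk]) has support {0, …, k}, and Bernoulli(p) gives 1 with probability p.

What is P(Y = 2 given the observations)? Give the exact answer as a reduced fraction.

P(Y = 2 | obs) = 100/229

Enumerate traces; 15 have nonzero weight after conditioning:
  (X=2, Y=1, W=1, Z=0) weight 1/90
  (X=2, Y=1, W=1, Z=1) weight 1/90
  (X=2, Y=1, W=1, Z=2) weight 1/90
  (X=3, Y=0, W=2, Z=0) weight 1/288
  (X=3, Y=0, W=2, Z=1) weight 1/288
  (X=3, Y=0, W=2, Z=2) weight 1/288
  (X=3, Y=2, W=0, Z=0) weight 1/36
  (X=3, Y=2, W=0, Z=1) weight 1/36
  (X=3, Y=3, W=2, Z=0) weight 1/288
  … 6 more
Group by Y:
  weight(Y=0) = 1/96
  weight(Y=1) = 13/150
  weight(Y=2) = 1/12
  weight(Y=3) = 1/96
Total weight = 1/96 + 13/150 + 1/12 + 1/96 = 229/1200
P(Y=0 | obs) = 1/96 / 229/1200 = 25/458
P(Y=1 | obs) = 13/150 / 229/1200 = 104/229
P(Y=2 | obs) = 1/12 / 229/1200 = 100/229
P(Y=3 | obs) = 1/96 / 229/1200 = 25/458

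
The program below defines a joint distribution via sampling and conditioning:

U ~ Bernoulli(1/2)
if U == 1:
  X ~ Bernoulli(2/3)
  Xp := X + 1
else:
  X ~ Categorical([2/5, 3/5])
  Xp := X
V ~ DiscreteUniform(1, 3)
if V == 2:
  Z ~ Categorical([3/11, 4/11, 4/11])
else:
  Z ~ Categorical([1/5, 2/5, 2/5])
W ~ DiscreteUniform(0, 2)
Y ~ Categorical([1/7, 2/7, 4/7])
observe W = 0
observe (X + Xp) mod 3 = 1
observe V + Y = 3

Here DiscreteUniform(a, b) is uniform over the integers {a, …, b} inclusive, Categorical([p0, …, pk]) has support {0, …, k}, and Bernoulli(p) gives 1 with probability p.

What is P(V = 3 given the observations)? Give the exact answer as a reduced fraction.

Enumerate traces; 9 have nonzero weight after conditioning:
  (U=1, X=0, V=1, Z=0, W=0, Y=2) weight 2/945
  (U=1, X=0, V=1, Z=1, W=0, Y=2) weight 4/945
  (U=1, X=0, V=1, Z=2, W=0, Y=2) weight 4/945
  (U=1, X=0, V=2, Z=0, W=0, Y=1) weight 1/693
  (U=1, X=0, V=2, Z=1, W=0, Y=1) weight 4/2079
  (U=1, X=0, V=2, Z=2, W=0, Y=1) weight 4/2079
  (U=1, X=0, V=3, Z=0, W=0, Y=0) weight 1/1890
  (U=1, X=0, V=3, Z=1, W=0, Y=0) weight 1/945
  … 1 more
Group by V:
  weight(V=1) = 2/189
  weight(V=2) = 1/189
  weight(V=3) = 1/378
Total weight = 2/189 + 1/189 + 1/378 = 1/54
P(V=1 | obs) = 2/189 / 1/54 = 4/7
P(V=2 | obs) = 1/189 / 1/54 = 2/7
P(V=3 | obs) = 1/378 / 1/54 = 1/7

P(V = 3 | obs) = 1/7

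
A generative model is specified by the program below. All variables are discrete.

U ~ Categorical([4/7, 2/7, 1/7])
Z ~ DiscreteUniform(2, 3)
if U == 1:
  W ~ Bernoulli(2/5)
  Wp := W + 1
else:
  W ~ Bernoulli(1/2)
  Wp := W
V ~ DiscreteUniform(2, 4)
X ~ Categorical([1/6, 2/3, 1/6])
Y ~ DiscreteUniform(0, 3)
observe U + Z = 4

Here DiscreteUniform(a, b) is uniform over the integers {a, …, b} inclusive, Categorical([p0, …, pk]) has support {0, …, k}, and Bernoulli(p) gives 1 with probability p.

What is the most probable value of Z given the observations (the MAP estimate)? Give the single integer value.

argmax_v P(Z = v | obs) = 3

Enumerate traces; 144 have nonzero weight after conditioning:
  (U=1, Z=3, W=0, V=2, X=0, Y=0) weight 1/840
  (U=1, Z=3, W=0, V=2, X=0, Y=1) weight 1/840
  (U=1, Z=3, W=0, V=2, X=0, Y=2) weight 1/840
  (U=1, Z=3, W=0, V=2, X=0, Y=3) weight 1/840
  (U=1, Z=3, W=0, V=2, X=1, Y=0) weight 1/210
  (U=1, Z=3, W=0, V=2, X=1, Y=1) weight 1/210
  (U=1, Z=3, W=0, V=2, X=1, Y=2) weight 1/210
  (U=1, Z=3, W=0, V=2, X=1, Y=3) weight 1/210
  (U=2, Z=2, W=0, V=2, X=0, Y=0) weight 1/2016
  … 135 more
Group by Z:
  weight(Z=2) = 1/14
  weight(Z=3) = 1/7
Total weight = 1/14 + 1/7 = 3/14
P(Z=2 | obs) = 1/14 / 3/14 = 1/3
P(Z=3 | obs) = 1/7 / 3/14 = 2/3
argmax = 3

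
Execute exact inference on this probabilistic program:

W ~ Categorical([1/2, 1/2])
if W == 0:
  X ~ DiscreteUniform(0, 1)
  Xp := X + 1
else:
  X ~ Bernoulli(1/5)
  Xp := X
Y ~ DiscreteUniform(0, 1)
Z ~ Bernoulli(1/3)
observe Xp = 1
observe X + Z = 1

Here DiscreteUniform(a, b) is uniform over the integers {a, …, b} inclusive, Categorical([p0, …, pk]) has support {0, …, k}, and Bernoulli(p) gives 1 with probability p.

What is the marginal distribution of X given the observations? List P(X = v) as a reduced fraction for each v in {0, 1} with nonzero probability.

P(X=0) = 5/9, P(X=1) = 4/9

Enumerate traces; 4 have nonzero weight after conditioning:
  (W=0, X=0, Y=0, Z=1) weight 1/24
  (W=0, X=0, Y=1, Z=1) weight 1/24
  (W=1, X=1, Y=0, Z=0) weight 1/30
  (W=1, X=1, Y=1, Z=0) weight 1/30
Group by X:
  weight(X=0) = 1/12
  weight(X=1) = 1/15
Total weight = 1/12 + 1/15 = 3/20
P(X=0 | obs) = 1/12 / 3/20 = 5/9
P(X=1 | obs) = 1/15 / 3/20 = 4/9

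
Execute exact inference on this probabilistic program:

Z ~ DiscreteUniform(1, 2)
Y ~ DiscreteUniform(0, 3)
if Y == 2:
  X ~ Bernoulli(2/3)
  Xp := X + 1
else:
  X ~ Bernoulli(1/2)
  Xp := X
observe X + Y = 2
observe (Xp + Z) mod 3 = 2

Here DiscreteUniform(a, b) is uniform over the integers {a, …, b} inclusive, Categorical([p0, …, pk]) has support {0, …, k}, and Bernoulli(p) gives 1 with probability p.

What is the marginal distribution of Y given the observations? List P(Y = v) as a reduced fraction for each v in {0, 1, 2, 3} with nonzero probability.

Enumerate traces; 2 have nonzero weight after conditioning:
  (Z=1, Y=1, X=1) weight 1/16
  (Z=1, Y=2, X=0) weight 1/24
Group by Y:
  weight(Y=1) = 1/16
  weight(Y=2) = 1/24
Total weight = 1/16 + 1/24 = 5/48
P(Y=1 | obs) = 1/16 / 5/48 = 3/5
P(Y=2 | obs) = 1/24 / 5/48 = 2/5

P(Y=1) = 3/5, P(Y=2) = 2/5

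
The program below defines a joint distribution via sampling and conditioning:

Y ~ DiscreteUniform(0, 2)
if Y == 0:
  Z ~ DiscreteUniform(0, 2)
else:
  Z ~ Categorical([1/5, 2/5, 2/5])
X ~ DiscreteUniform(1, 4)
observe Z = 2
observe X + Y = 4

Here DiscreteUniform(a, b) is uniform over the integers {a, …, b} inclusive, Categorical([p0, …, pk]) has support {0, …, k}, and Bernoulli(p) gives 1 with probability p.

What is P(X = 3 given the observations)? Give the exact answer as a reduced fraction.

P(X = 3 | obs) = 6/17

Enumerate traces; 3 have nonzero weight after conditioning:
  (Y=0, Z=2, X=4) weight 1/36
  (Y=1, Z=2, X=3) weight 1/30
  (Y=2, Z=2, X=2) weight 1/30
Group by X:
  weight(X=2) = 1/30
  weight(X=3) = 1/30
  weight(X=4) = 1/36
Total weight = 1/30 + 1/30 + 1/36 = 17/180
P(X=2 | obs) = 1/30 / 17/180 = 6/17
P(X=3 | obs) = 1/30 / 17/180 = 6/17
P(X=4 | obs) = 1/36 / 17/180 = 5/17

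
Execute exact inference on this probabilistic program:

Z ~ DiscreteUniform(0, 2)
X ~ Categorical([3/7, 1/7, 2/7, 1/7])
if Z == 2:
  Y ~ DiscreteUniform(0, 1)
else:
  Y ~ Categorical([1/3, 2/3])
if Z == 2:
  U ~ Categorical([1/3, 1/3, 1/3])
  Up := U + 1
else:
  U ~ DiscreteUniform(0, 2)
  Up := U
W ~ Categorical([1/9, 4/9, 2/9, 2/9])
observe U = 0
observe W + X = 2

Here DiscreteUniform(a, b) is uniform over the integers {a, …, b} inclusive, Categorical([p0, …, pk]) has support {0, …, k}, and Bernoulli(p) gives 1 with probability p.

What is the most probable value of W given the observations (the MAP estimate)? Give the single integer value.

Enumerate traces; 18 have nonzero weight after conditioning:
  (Z=0, X=0, Y=0, U=0, W=2) weight 2/567
  (Z=0, X=0, Y=1, U=0, W=2) weight 4/567
  (Z=0, X=1, Y=0, U=0, W=1) weight 4/1701
  (Z=0, X=1, Y=1, U=0, W=1) weight 8/1701
  (Z=0, X=2, Y=0, U=0, W=0) weight 2/1701
  (Z=0, X=2, Y=1, U=0, W=0) weight 4/1701
  (Z=1, X=0, Y=0, U=0, W=2) weight 2/567
  (Z=1, X=0, Y=1, U=0, W=2) weight 4/567
  … 10 more
Group by W:
  weight(W=0) = 2/189
  weight(W=1) = 4/189
  weight(W=2) = 2/63
Total weight = 2/189 + 4/189 + 2/63 = 4/63
P(W=0 | obs) = 2/189 / 4/63 = 1/6
P(W=1 | obs) = 4/189 / 4/63 = 1/3
P(W=2 | obs) = 2/63 / 4/63 = 1/2
argmax = 2

argmax_v P(W = v | obs) = 2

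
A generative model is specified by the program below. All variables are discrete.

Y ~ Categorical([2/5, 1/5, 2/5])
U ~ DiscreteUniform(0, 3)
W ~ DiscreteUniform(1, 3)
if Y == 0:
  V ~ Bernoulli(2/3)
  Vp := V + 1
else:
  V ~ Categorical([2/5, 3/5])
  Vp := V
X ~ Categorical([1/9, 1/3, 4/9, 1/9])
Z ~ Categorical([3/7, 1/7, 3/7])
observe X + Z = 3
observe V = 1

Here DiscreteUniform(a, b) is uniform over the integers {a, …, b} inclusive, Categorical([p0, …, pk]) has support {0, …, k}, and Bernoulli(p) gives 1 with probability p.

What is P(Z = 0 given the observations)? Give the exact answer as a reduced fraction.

P(Z = 0 | obs) = 3/16

Enumerate traces; 108 have nonzero weight after conditioning:
  (Y=0, U=0, W=1, V=1, X=1, Z=2) weight 1/315
  (Y=0, U=0, W=1, V=1, X=2, Z=1) weight 4/2835
  (Y=0, U=0, W=1, V=1, X=3, Z=0) weight 1/945
  (Y=0, U=0, W=2, V=1, X=1, Z=2) weight 1/315
  (Y=0, U=0, W=2, V=1, X=2, Z=1) weight 4/2835
  (Y=0, U=0, W=2, V=1, X=3, Z=0) weight 1/945
  (Y=0, U=0, W=3, V=1, X=1, Z=2) weight 1/315
  (Y=0, U=0, W=3, V=1, X=2, Z=1) weight 4/2835
  … 100 more
Group by Z:
  weight(Z=0) = 47/1575
  weight(Z=1) = 188/4725
  weight(Z=2) = 47/525
Total weight = 47/1575 + 188/4725 + 47/525 = 752/4725
P(Z=0 | obs) = 47/1575 / 752/4725 = 3/16
P(Z=1 | obs) = 188/4725 / 752/4725 = 1/4
P(Z=2 | obs) = 47/525 / 752/4725 = 9/16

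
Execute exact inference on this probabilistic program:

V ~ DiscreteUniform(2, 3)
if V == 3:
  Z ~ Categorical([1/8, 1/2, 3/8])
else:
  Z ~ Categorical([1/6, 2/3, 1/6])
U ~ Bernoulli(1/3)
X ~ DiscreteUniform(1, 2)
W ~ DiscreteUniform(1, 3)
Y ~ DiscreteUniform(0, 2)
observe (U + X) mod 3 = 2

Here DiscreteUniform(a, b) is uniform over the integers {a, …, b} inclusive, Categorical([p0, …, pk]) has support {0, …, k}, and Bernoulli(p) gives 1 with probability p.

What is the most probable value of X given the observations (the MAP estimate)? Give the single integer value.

Enumerate traces; 108 have nonzero weight after conditioning:
  (V=2, Z=0, U=0, X=2, W=1, Y=0) weight 1/324
  (V=2, Z=0, U=0, X=2, W=1, Y=1) weight 1/324
  (V=2, Z=0, U=0, X=2, W=1, Y=2) weight 1/324
  (V=2, Z=0, U=0, X=2, W=2, Y=0) weight 1/324
  (V=2, Z=0, U=0, X=2, W=2, Y=1) weight 1/324
  (V=2, Z=0, U=0, X=2, W=2, Y=2) weight 1/324
  (V=2, Z=0, U=0, X=2, W=3, Y=0) weight 1/324
  (V=2, Z=0, U=0, X=2, W=3, Y=1) weight 1/324
  (V=2, Z=0, U=1, X=1, W=1, Y=0) weight 1/648
  … 99 more
Group by X:
  weight(X=1) = 1/6
  weight(X=2) = 1/3
Total weight = 1/6 + 1/3 = 1/2
P(X=1 | obs) = 1/6 / 1/2 = 1/3
P(X=2 | obs) = 1/3 / 1/2 = 2/3
argmax = 2

argmax_v P(X = v | obs) = 2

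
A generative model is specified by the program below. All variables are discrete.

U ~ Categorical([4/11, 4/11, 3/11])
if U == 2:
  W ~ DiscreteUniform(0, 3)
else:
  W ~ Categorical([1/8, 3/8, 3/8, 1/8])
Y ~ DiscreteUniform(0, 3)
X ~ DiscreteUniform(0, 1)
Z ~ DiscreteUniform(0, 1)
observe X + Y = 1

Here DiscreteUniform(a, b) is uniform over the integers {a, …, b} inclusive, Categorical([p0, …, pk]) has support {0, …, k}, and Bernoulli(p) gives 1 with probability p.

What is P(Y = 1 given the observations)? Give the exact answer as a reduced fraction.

Enumerate traces; 48 have nonzero weight after conditioning:
  (U=0, W=0, Y=0, X=1, Z=0) weight 1/352
  (U=0, W=0, Y=0, X=1, Z=1) weight 1/352
  (U=0, W=0, Y=1, X=0, Z=0) weight 1/352
  (U=0, W=0, Y=1, X=0, Z=1) weight 1/352
  (U=0, W=1, Y=0, X=1, Z=0) weight 3/352
  (U=0, W=1, Y=0, X=1, Z=1) weight 3/352
  (U=0, W=1, Y=1, X=0, Z=0) weight 3/352
  (U=0, W=1, Y=1, X=0, Z=1) weight 3/352
  … 40 more
Group by Y:
  weight(Y=0) = 1/8
  weight(Y=1) = 1/8
Total weight = 1/8 + 1/8 = 1/4
P(Y=0 | obs) = 1/8 / 1/4 = 1/2
P(Y=1 | obs) = 1/8 / 1/4 = 1/2

P(Y = 1 | obs) = 1/2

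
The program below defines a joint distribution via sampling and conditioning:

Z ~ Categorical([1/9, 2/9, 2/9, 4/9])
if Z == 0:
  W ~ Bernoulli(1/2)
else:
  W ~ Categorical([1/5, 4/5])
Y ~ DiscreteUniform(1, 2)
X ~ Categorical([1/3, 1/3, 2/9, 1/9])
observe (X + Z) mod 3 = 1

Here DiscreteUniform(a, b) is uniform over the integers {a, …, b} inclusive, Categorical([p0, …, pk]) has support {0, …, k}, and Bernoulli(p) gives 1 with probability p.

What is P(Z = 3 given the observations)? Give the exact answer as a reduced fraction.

P(Z = 3 | obs) = 4/9

Enumerate traces; 20 have nonzero weight after conditioning:
  (Z=0, W=0, Y=1, X=1) weight 1/108
  (Z=0, W=0, Y=2, X=1) weight 1/108
  (Z=0, W=1, Y=1, X=1) weight 1/108
  (Z=0, W=1, Y=2, X=1) weight 1/108
  (Z=1, W=0, Y=1, X=0) weight 1/135
  (Z=1, W=0, Y=1, X=3) weight 1/405
  (Z=1, W=0, Y=2, X=0) weight 1/135
  (Z=1, W=0, Y=2, X=3) weight 1/405
  (Z=2, W=0, Y=1, X=2) weight 2/405
  (Z=3, W=0, Y=1, X=1) weight 2/135
  … 10 more
Group by Z:
  weight(Z=0) = 1/27
  weight(Z=1) = 8/81
  weight(Z=2) = 4/81
  weight(Z=3) = 4/27
Total weight = 1/27 + 8/81 + 4/81 + 4/27 = 1/3
P(Z=0 | obs) = 1/27 / 1/3 = 1/9
P(Z=1 | obs) = 8/81 / 1/3 = 8/27
P(Z=2 | obs) = 4/81 / 1/3 = 4/27
P(Z=3 | obs) = 4/27 / 1/3 = 4/9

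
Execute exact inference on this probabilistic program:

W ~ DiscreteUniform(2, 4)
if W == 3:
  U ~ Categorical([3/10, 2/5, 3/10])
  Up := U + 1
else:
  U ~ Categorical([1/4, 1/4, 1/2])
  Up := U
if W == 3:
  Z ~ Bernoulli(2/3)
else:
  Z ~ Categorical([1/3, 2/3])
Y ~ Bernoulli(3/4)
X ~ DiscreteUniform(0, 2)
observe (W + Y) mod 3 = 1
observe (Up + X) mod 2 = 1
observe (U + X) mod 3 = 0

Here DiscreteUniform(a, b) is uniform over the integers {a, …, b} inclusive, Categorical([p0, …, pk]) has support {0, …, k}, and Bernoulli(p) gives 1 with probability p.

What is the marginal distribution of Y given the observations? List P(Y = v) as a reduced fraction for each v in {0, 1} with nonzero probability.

Enumerate traces; 6 have nonzero weight after conditioning:
  (W=3, U=0, Z=0, Y=1, X=0) weight 1/120
  (W=3, U=0, Z=1, Y=1, X=0) weight 1/60
  (W=4, U=1, Z=0, Y=0, X=2) weight 1/432
  (W=4, U=1, Z=1, Y=0, X=2) weight 1/216
  (W=4, U=2, Z=0, Y=0, X=1) weight 1/216
  (W=4, U=2, Z=1, Y=0, X=1) weight 1/108
Group by Y:
  weight(Y=0) = 1/48
  weight(Y=1) = 1/40
Total weight = 1/48 + 1/40 = 11/240
P(Y=0 | obs) = 1/48 / 11/240 = 5/11
P(Y=1 | obs) = 1/40 / 11/240 = 6/11

P(Y=0) = 5/11, P(Y=1) = 6/11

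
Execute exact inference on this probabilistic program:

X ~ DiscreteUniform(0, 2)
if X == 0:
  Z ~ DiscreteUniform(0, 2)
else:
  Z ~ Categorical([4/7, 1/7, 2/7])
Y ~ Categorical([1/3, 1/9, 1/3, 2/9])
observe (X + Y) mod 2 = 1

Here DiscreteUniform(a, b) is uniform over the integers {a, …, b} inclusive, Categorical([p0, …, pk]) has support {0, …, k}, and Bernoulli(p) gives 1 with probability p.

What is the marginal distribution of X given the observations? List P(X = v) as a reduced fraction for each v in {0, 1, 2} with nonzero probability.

Enumerate traces; 18 have nonzero weight after conditioning:
  (X=0, Z=0, Y=1) weight 1/81
  (X=0, Z=0, Y=3) weight 2/81
  (X=0, Z=1, Y=1) weight 1/81
  (X=0, Z=1, Y=3) weight 2/81
  (X=0, Z=2, Y=1) weight 1/81
  (X=0, Z=2, Y=3) weight 2/81
  (X=1, Z=0, Y=0) weight 4/63
  (X=1, Z=0, Y=2) weight 4/63
  (X=2, Z=0, Y=1) weight 4/189
  … 9 more
Group by X:
  weight(X=0) = 1/9
  weight(X=1) = 2/9
  weight(X=2) = 1/9
Total weight = 1/9 + 2/9 + 1/9 = 4/9
P(X=0 | obs) = 1/9 / 4/9 = 1/4
P(X=1 | obs) = 2/9 / 4/9 = 1/2
P(X=2 | obs) = 1/9 / 4/9 = 1/4

P(X=0) = 1/4, P(X=1) = 1/2, P(X=2) = 1/4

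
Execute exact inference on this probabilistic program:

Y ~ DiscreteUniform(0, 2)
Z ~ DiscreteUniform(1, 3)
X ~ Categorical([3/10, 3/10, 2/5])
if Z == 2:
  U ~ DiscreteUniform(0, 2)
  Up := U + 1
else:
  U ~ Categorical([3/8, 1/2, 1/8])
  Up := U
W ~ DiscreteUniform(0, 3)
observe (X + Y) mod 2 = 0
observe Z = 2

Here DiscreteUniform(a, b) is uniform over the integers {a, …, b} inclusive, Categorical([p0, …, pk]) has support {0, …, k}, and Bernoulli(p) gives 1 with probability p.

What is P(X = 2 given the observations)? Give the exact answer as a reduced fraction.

Enumerate traces; 60 have nonzero weight after conditioning:
  (Y=0, Z=2, X=0, U=0, W=0) weight 1/360
  (Y=0, Z=2, X=0, U=0, W=1) weight 1/360
  (Y=0, Z=2, X=0, U=0, W=2) weight 1/360
  (Y=0, Z=2, X=0, U=0, W=3) weight 1/360
  (Y=0, Z=2, X=0, U=1, W=0) weight 1/360
  (Y=0, Z=2, X=0, U=1, W=1) weight 1/360
  (Y=0, Z=2, X=0, U=1, W=2) weight 1/360
  (Y=0, Z=2, X=0, U=1, W=3) weight 1/360
  (Y=0, Z=2, X=2, U=0, W=0) weight 1/270
  (Y=1, Z=2, X=1, U=0, W=0) weight 1/360
  … 50 more
Group by X:
  weight(X=0) = 1/15
  weight(X=1) = 1/30
  weight(X=2) = 4/45
Total weight = 1/15 + 1/30 + 4/45 = 17/90
P(X=0 | obs) = 1/15 / 17/90 = 6/17
P(X=1 | obs) = 1/30 / 17/90 = 3/17
P(X=2 | obs) = 4/45 / 17/90 = 8/17

P(X = 2 | obs) = 8/17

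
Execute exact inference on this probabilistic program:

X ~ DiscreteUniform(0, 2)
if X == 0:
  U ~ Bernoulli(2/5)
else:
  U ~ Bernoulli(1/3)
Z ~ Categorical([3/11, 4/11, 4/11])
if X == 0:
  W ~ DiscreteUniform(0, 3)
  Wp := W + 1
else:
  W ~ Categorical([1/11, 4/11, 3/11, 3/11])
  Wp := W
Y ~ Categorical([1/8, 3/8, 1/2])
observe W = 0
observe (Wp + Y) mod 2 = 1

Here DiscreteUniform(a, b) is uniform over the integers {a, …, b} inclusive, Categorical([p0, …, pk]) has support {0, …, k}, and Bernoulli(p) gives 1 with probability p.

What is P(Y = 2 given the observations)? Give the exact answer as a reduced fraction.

P(Y = 2 | obs) = 44/79

Enumerate traces; 24 have nonzero weight after conditioning:
  (X=0, U=0, Z=0, W=0, Y=0) weight 3/1760
  (X=0, U=0, Z=0, W=0, Y=2) weight 3/440
  (X=0, U=0, Z=1, W=0, Y=0) weight 1/440
  (X=0, U=0, Z=1, W=0, Y=2) weight 1/110
  (X=0, U=0, Z=2, W=0, Y=0) weight 1/440
  (X=0, U=0, Z=2, W=0, Y=2) weight 1/110
  (X=0, U=1, Z=0, W=0, Y=0) weight 1/880
  (X=0, U=1, Z=0, W=0, Y=2) weight 1/220
  (X=1, U=0, Z=0, W=0, Y=1) weight 1/484
  … 15 more
Group by Y:
  weight(Y=0) = 1/96
  weight(Y=1) = 1/44
  weight(Y=2) = 1/24
Total weight = 1/96 + 1/44 + 1/24 = 79/1056
P(Y=0 | obs) = 1/96 / 79/1056 = 11/79
P(Y=1 | obs) = 1/44 / 79/1056 = 24/79
P(Y=2 | obs) = 1/24 / 79/1056 = 44/79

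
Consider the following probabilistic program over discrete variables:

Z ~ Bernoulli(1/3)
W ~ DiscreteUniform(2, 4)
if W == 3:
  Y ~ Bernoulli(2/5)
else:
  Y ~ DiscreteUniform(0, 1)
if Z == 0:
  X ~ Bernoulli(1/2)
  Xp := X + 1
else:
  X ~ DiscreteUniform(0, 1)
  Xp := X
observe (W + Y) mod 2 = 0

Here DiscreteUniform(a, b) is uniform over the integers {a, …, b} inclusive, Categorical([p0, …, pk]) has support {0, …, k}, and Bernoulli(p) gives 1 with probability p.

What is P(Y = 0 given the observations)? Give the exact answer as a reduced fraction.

P(Y = 0 | obs) = 5/7

Enumerate traces; 12 have nonzero weight after conditioning:
  (Z=0, W=2, Y=0, X=0) weight 1/18
  (Z=0, W=2, Y=0, X=1) weight 1/18
  (Z=0, W=3, Y=1, X=0) weight 2/45
  (Z=0, W=3, Y=1, X=1) weight 2/45
  (Z=0, W=4, Y=0, X=0) weight 1/18
  (Z=0, W=4, Y=0, X=1) weight 1/18
  (Z=1, W=2, Y=0, X=0) weight 1/36
  (Z=1, W=2, Y=0, X=1) weight 1/36
  … 4 more
Group by Y:
  weight(Y=0) = 1/3
  weight(Y=1) = 2/15
Total weight = 1/3 + 2/15 = 7/15
P(Y=0 | obs) = 1/3 / 7/15 = 5/7
P(Y=1 | obs) = 2/15 / 7/15 = 2/7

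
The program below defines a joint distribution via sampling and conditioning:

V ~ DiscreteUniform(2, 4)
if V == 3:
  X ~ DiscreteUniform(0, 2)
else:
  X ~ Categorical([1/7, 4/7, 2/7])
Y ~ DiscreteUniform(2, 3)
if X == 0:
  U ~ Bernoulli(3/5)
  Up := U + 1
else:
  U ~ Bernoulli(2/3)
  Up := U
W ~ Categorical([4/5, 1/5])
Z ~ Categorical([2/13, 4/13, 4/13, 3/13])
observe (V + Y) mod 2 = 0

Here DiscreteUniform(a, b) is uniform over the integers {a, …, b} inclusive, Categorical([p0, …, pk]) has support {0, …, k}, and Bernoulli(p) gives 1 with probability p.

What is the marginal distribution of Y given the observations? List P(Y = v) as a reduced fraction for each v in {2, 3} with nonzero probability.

Enumerate traces; 144 have nonzero weight after conditioning:
  (V=2, X=0, Y=2, U=0, W=0, Z=0) weight 8/6825
  (V=2, X=0, Y=2, U=0, W=0, Z=1) weight 16/6825
  (V=2, X=0, Y=2, U=0, W=0, Z=2) weight 16/6825
  (V=2, X=0, Y=2, U=0, W=0, Z=3) weight 4/2275
  (V=2, X=0, Y=2, U=0, W=1, Z=0) weight 2/6825
  (V=2, X=0, Y=2, U=0, W=1, Z=1) weight 4/6825
  (V=2, X=0, Y=2, U=0, W=1, Z=2) weight 4/6825
  (V=2, X=0, Y=2, U=0, W=1, Z=3) weight 1/2275
  (V=3, X=0, Y=3, U=0, W=0, Z=0) weight 8/2925
  … 135 more
Group by Y:
  weight(Y=2) = 1/3
  weight(Y=3) = 1/6
Total weight = 1/3 + 1/6 = 1/2
P(Y=2 | obs) = 1/3 / 1/2 = 2/3
P(Y=3 | obs) = 1/6 / 1/2 = 1/3

P(Y=2) = 2/3, P(Y=3) = 1/3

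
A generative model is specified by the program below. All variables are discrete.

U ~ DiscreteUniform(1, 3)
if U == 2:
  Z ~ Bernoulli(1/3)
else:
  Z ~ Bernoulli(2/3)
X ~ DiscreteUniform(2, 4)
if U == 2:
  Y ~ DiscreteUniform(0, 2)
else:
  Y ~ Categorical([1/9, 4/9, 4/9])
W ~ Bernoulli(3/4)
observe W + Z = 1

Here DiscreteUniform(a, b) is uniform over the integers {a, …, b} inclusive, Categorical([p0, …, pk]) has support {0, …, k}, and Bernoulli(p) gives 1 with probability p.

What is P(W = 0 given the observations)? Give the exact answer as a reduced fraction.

P(W = 0 | obs) = 5/17

Enumerate traces; 54 have nonzero weight after conditioning:
  (U=1, Z=0, X=2, Y=0, W=1) weight 1/324
  (U=1, Z=0, X=2, Y=1, W=1) weight 1/81
  (U=1, Z=0, X=2, Y=2, W=1) weight 1/81
  (U=1, Z=0, X=3, Y=0, W=1) weight 1/324
  (U=1, Z=0, X=3, Y=1, W=1) weight 1/81
  (U=1, Z=0, X=3, Y=2, W=1) weight 1/81
  (U=1, Z=0, X=4, Y=0, W=1) weight 1/324
  (U=1, Z=0, X=4, Y=1, W=1) weight 1/81
  (U=1, Z=1, X=2, Y=0, W=0) weight 1/486
  … 45 more
Group by W:
  weight(W=0) = 5/36
  weight(W=1) = 1/3
Total weight = 5/36 + 1/3 = 17/36
P(W=0 | obs) = 5/36 / 17/36 = 5/17
P(W=1 | obs) = 1/3 / 17/36 = 12/17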